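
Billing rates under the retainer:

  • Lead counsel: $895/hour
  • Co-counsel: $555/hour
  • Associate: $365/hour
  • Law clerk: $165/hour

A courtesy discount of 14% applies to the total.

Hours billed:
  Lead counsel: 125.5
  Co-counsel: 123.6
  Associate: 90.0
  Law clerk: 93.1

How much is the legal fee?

Lead counsel: 125.5 × $895 = $112,322.50
Co-counsel: 123.6 × $555 = $68,598.00
Associate: 90.0 × $365 = $32,850.00
Law clerk: 93.1 × $165 = $15,361.50
Subtotal: $229,132.00
Less 14% discount: −$32,078.48
Total: $229,132.00 − $32,078.48 = $197,053.52

$197,053.52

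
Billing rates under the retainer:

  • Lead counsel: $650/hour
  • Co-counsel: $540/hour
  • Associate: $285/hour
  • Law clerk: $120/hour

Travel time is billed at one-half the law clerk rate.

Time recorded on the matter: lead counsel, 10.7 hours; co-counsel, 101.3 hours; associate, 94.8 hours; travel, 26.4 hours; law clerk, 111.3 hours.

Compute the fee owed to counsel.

Lead counsel: 10.7 × $650 = $6,955.00
Co-counsel: 101.3 × $540 = $54,702.00
Associate: 94.8 × $285 = $27,018.00
Law clerk: 111.3 × $120 = $13,356.00
Subtotal: $6,955.00 + $54,702.00 + $27,018.00 + $13,356.00 = $102,031.00
Travel: 26.4 × ($120 ÷ 2) = 26.4 × $60.00 = $1,584.00
Total: $102,031.00 + $1,584.00 = $103,615.00

$103,615.00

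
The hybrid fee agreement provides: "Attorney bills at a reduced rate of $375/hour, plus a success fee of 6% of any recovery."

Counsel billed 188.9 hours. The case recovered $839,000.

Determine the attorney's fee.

$121,177.50

Hourly: 188.9 × $375 = $70,837.50
Success fee: 6% of $839,000 = $50,340.00
Total: $70,837.50 + $50,340.00 = $121,177.50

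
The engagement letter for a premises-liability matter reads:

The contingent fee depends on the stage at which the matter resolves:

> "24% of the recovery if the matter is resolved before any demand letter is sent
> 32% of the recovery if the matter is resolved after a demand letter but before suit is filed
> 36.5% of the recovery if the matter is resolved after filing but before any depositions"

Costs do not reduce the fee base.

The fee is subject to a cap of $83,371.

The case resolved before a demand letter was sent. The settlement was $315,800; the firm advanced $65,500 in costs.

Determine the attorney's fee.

$75,792.00

Fee base is the gross recovery, $315,800; costs are reimbursed separately.
The matter resolved before a demand letter was sent, so the 24% rate applies.
$315,800 × 24% = $75,792.00
$75,792.00 is under the $83,371 cap.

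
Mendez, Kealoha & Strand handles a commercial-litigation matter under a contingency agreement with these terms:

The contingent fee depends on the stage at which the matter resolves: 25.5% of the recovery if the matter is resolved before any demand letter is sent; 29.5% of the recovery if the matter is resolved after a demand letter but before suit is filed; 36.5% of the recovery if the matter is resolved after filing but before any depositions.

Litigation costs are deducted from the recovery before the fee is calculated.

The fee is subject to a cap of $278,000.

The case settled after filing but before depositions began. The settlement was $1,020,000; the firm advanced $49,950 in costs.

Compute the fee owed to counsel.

$278,000.00

Fee base (net of costs): $1,020,000 − $49,950 = $970,050
The matter settled after filing but before depositions began, so the 36.5% rate applies.
$970,050 × 36.5% = $354,068.25
$354,068.25 exceeds the $278,000 cap, so the fee is capped at $278,000.00.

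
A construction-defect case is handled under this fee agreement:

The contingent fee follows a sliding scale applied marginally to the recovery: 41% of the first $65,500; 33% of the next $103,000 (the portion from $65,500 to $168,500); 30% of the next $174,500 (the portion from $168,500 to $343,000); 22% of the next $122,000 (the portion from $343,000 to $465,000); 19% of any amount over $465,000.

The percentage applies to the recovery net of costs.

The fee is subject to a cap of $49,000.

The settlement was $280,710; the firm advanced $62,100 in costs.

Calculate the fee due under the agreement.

$49,000.00

Fee base (net of costs): $280,710 − $62,100 = $218,610
First $65,500 at 41% = $26,855.00
Next $103,000 at 33% = $33,990.00
Remaining $50,110 at 30% = $15,033.00
Fee: $26,855.00 + $33,990.00 + $15,033.00 = $75,878.00
$75,878.00 exceeds the $49,000 cap, so the fee is capped at $49,000.00.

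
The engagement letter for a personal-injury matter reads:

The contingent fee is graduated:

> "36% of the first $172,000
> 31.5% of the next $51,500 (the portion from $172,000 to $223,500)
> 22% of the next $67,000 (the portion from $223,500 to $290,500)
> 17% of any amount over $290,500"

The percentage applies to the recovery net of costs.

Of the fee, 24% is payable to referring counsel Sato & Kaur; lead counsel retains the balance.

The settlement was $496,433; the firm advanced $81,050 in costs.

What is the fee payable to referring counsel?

Fee base (net of costs): $496,433 − $81,050 = $415,383
First $172,000 at 36% = $61,920.00
Next $51,500 at 31.5% = $16,222.50
Next $67,000 at 22% = $14,740.00
Remaining $124,883 at 17% = $21,230.11
Fee: $61,920.00 + $16,222.50 + $14,740.00 + $21,230.11 = $114,112.61
Referral share: 24% of $114,112.61 = $27,387.03; lead counsel retains $114,112.61 − $27,387.03 = $86,725.58.

$27,387.03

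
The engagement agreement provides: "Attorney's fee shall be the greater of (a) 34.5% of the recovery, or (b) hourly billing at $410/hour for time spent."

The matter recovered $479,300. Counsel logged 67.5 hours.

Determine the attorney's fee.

$165,358.50

(a) 34.5% of $479,300 = $165,358.50
(b) 67.5 × $410 = $27,675.00
The greater is (a): $165,358.50.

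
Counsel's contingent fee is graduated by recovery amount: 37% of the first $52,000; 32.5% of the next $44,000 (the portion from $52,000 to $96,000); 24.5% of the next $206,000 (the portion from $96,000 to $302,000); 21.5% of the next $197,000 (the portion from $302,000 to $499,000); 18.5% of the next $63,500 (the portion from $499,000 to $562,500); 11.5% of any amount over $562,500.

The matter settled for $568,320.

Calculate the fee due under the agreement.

First $52,000 at 37% = $19,240.00
Next $44,000 at 32.5% = $14,300.00
Next $206,000 at 24.5% = $50,470.00
Next $197,000 at 21.5% = $42,355.00
Next $63,500 at 18.5% = $11,747.50
Remaining $5,820 at 11.5% = $669.30
Fee: $19,240.00 + $14,300.00 + $50,470.00 + $42,355.00 + $11,747.50 + $669.30 = $138,781.80

$138,781.80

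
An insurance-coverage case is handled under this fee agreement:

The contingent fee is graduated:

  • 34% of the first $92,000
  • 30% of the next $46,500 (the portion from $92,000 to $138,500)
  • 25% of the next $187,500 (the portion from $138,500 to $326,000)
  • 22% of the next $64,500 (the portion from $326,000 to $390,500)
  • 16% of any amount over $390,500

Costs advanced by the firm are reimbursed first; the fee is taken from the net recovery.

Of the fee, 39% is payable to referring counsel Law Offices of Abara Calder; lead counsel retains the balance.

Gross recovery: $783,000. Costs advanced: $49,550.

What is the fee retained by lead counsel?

$98,311.87

Fee base (net of costs): $783,000 − $49,550 = $733,450
First $92,000 at 34% = $31,280.00
Next $46,500 at 30% = $13,950.00
Next $187,500 at 25% = $46,875.00
Next $64,500 at 22% = $14,190.00
Remaining $342,950 at 16% = $54,872.00
Fee: $31,280.00 + $13,950.00 + $46,875.00 + $14,190.00 + $54,872.00 = $161,167.00
Referral share: 39% of $161,167.00 = $62,855.13; lead counsel retains $161,167.00 − $62,855.13 = $98,311.87.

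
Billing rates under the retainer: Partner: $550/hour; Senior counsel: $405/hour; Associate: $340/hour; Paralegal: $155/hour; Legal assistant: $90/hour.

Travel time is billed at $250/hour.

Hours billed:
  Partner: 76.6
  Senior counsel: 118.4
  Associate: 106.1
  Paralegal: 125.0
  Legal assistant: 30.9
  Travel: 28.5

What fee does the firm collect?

Partner: 76.6 × $550 = $42,130.00
Senior counsel: 118.4 × $405 = $47,952.00
Associate: 106.1 × $340 = $36,074.00
Paralegal: 125.0 × $155 = $19,375.00
Legal assistant: 30.9 × $90 = $2,781.00
Subtotal: $42,130.00 + $47,952.00 + $36,074.00 + $19,375.00 + $2,781.00 = $148,312.00
Travel: 28.5 × $250 = $7,125.00
Total: $148,312.00 + $7,125.00 = $155,437.00

$155,437.00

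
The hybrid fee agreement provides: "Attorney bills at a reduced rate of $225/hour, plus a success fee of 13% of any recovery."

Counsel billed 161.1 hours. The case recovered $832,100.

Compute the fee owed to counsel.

$144,420.50

Hourly: 161.1 × $225 = $36,247.50
Success fee: 13% of $832,100 = $108,173.00
Total: $36,247.50 + $108,173.00 = $144,420.50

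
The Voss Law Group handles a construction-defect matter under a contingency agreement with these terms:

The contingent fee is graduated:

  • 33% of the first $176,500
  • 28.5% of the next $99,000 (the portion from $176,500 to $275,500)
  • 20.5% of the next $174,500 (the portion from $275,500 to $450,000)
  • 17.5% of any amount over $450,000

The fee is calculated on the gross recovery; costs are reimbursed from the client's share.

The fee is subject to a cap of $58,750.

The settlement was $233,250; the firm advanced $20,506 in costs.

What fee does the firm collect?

Fee base is the gross recovery, $233,250; costs are reimbursed separately.
First $176,500 at 33% = $58,245.00
Remaining $56,750 at 28.5% = $16,173.75
Fee: $58,245.00 + $16,173.75 = $74,418.75
$74,418.75 exceeds the $58,750 cap, so the fee is capped at $58,750.00.

$58,750.00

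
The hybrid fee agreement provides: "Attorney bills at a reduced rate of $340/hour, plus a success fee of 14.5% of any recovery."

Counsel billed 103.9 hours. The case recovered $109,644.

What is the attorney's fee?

Hourly: 103.9 × $340 = $35,326.00
Success fee: 14.5% of $109,644 = $15,898.38
Total: $35,326.00 + $15,898.38 = $51,224.38

$51,224.38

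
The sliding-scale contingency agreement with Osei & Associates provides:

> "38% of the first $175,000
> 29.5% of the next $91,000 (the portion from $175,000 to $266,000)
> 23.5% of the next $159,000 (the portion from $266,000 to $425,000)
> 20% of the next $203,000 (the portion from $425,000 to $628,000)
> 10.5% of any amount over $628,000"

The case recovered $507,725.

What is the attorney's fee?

First $175,000 at 38% = $66,500.00
Next $91,000 at 29.5% = $26,845.00
Next $159,000 at 23.5% = $37,365.00
Remaining $82,725 at 20% = $16,545.00
Fee: $66,500.00 + $26,845.00 + $37,365.00 + $16,545.00 = $147,255.00

$147,255.00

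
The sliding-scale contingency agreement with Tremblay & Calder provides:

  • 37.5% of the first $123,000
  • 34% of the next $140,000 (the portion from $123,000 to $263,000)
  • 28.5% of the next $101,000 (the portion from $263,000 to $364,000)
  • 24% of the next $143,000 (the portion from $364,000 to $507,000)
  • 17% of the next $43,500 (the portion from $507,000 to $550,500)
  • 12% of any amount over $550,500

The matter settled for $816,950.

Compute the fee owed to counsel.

First $123,000 at 37.5% = $46,125.00
Next $140,000 at 34% = $47,600.00
Next $101,000 at 28.5% = $28,785.00
Next $143,000 at 24% = $34,320.00
Next $43,500 at 17% = $7,395.00
Remaining $266,450 at 12% = $31,974.00
Fee: $46,125.00 + $47,600.00 + $28,785.00 + $34,320.00 + $7,395.00 + $31,974.00 = $196,199.00

$196,199.00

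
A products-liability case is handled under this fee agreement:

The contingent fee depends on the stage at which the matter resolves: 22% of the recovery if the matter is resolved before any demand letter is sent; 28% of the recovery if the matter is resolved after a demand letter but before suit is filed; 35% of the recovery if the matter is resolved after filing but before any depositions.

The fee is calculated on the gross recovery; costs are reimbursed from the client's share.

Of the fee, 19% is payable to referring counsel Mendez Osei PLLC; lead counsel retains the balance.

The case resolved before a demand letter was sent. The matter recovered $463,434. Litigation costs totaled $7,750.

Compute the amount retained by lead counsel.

Fee base is the gross recovery, $463,434; costs are reimbursed separately.
The matter resolved before a demand letter was sent, so the 22% rate applies.
$463,434 × 22% = $101,955.48
Referral share: 19% of $101,955.48 = $19,371.54; lead counsel retains $101,955.48 − $19,371.54 = $82,583.94.

$82,583.94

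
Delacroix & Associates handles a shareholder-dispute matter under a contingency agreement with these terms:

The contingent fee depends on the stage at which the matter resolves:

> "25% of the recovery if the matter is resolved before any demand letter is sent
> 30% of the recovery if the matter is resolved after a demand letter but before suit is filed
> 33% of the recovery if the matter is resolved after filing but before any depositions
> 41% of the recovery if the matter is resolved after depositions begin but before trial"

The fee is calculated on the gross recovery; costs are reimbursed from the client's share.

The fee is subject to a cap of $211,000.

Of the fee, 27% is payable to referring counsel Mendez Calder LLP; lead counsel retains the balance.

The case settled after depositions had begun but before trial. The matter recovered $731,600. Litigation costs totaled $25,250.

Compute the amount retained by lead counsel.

Fee base is the gross recovery, $731,600; costs are reimbursed separately.
The matter settled after depositions had begun but before trial, so the 41% rate applies.
$731,600 × 41% = $299,956.00
$299,956.00 exceeds the $211,000 cap, so the fee is capped at $211,000.00.
Referral share: 27% of $211,000.00 = $56,970.00; lead counsel retains $211,000.00 − $56,970.00 = $154,030.00.

$154,030.00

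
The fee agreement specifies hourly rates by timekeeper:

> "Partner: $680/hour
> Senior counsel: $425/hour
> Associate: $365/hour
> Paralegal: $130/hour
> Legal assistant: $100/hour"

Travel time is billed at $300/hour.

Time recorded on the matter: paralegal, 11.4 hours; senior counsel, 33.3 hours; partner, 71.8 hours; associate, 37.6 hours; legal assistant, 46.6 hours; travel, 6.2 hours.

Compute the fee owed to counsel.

Partner: 71.8 × $680 = $48,824.00
Senior counsel: 33.3 × $425 = $14,152.50
Associate: 37.6 × $365 = $13,724.00
Paralegal: 11.4 × $130 = $1,482.00
Legal assistant: 46.6 × $100 = $4,660.00
Subtotal: $48,824.00 + $14,152.50 + $13,724.00 + $1,482.00 + $4,660.00 = $82,842.50
Travel: 6.2 × $300 = $1,860.00
Total: $82,842.50 + $1,860.00 = $84,702.50

$84,702.50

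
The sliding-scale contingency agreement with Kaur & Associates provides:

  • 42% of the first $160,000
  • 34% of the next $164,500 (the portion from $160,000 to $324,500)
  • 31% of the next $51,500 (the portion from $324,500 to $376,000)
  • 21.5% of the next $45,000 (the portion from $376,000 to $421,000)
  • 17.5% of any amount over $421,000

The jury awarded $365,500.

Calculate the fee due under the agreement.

First $160,000 at 42% = $67,200.00
Next $164,500 at 34% = $55,930.00
Remaining $41,000 at 31% = $12,710.00
Fee: $67,200.00 + $55,930.00 + $12,710.00 = $135,840.00

$135,840.00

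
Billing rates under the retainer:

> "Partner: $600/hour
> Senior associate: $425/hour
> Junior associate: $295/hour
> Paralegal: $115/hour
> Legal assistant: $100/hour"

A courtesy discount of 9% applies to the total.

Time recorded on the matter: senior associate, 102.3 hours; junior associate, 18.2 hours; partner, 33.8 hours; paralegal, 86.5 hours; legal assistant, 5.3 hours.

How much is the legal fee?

Partner: 33.8 × $600 = $20,280.00
Senior associate: 102.3 × $425 = $43,477.50
Junior associate: 18.2 × $295 = $5,369.00
Paralegal: 86.5 × $115 = $9,947.50
Legal assistant: 5.3 × $100 = $530.00
Subtotal: $79,604.00
Less 9% discount: −$7,164.36
Total: $79,604.00 − $7,164.36 = $72,439.64

$72,439.64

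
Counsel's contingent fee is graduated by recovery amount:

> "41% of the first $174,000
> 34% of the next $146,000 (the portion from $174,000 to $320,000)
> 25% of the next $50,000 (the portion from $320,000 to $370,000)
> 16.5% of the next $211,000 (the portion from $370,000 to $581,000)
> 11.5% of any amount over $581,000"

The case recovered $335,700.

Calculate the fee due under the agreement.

First $174,000 at 41% = $71,340.00
Next $146,000 at 34% = $49,640.00
Remaining $15,700 at 25% = $3,925.00
Fee: $71,340.00 + $49,640.00 + $3,925.00 = $124,905.00

$124,905.00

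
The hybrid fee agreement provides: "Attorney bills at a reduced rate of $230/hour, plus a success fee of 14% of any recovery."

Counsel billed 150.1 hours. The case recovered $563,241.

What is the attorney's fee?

$113,376.74

Hourly: 150.1 × $230 = $34,523.00
Success fee: 14% of $563,241 = $78,853.74
Total: $34,523.00 + $78,853.74 = $113,376.74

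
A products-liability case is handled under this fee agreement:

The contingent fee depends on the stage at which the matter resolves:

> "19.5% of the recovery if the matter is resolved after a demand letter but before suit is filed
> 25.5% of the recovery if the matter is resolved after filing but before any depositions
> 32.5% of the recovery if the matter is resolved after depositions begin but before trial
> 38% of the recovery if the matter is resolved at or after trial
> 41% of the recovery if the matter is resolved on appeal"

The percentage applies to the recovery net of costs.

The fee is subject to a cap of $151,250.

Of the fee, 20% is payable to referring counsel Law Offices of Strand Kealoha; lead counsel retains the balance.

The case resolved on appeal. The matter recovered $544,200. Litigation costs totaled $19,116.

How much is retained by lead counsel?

Fee base (net of costs): $544,200 − $19,116 = $525,084
The matter resolved on appeal, so the 41% rate applies.
$525,084 × 41% = $215,284.44
$215,284.44 exceeds the $151,250 cap, so the fee is capped at $151,250.00.
Referral share: 20% of $151,250.00 = $30,250.00; lead counsel retains $151,250.00 − $30,250.00 = $121,000.00.

$121,000.00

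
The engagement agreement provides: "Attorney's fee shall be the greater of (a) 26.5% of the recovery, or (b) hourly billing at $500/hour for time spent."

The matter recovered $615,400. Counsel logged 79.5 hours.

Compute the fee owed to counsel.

$163,081.00

(a) 26.5% of $615,400 = $163,081.00
(b) 79.5 × $500 = $39,750.00
The greater is (a): $163,081.00.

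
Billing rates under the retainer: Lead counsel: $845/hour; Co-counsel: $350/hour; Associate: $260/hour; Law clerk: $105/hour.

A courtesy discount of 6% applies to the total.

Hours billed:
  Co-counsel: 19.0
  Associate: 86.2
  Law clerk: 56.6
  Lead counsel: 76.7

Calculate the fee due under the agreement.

$93,827.51

Lead counsel: 76.7 × $845 = $64,811.50
Co-counsel: 19.0 × $350 = $6,650.00
Associate: 86.2 × $260 = $22,412.00
Law clerk: 56.6 × $105 = $5,943.00
Subtotal: $99,816.50
Less 6% discount: −$5,988.99
Total: $99,816.50 − $5,988.99 = $93,827.51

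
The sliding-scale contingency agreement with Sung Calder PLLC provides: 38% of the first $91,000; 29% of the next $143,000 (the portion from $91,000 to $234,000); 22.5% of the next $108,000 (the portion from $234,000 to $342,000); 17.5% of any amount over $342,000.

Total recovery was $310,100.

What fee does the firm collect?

$93,172.50

First $91,000 at 38% = $34,580.00
Next $143,000 at 29% = $41,470.00
Remaining $76,100 at 22.5% = $17,122.50
Fee: $34,580.00 + $41,470.00 + $17,122.50 = $93,172.50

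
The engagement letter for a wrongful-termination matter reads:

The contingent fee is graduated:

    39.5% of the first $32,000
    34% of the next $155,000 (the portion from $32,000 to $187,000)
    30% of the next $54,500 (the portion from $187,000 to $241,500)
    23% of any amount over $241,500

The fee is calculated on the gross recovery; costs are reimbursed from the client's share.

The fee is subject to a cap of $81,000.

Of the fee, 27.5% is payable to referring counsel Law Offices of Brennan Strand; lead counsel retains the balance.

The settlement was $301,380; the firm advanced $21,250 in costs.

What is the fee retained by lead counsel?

Fee base is the gross recovery, $301,380; costs are reimbursed separately.
First $32,000 at 39.5% = $12,640.00
Next $155,000 at 34% = $52,700.00
Next $54,500 at 30% = $16,350.00
Remaining $59,880 at 23% = $13,772.40
Fee: $12,640.00 + $52,700.00 + $16,350.00 + $13,772.40 = $95,462.40
$95,462.40 exceeds the $81,000 cap, so the fee is capped at $81,000.00.
Referral share: 27.5% of $81,000.00 = $22,275.00; lead counsel retains $81,000.00 − $22,275.00 = $58,725.00.

$58,725.00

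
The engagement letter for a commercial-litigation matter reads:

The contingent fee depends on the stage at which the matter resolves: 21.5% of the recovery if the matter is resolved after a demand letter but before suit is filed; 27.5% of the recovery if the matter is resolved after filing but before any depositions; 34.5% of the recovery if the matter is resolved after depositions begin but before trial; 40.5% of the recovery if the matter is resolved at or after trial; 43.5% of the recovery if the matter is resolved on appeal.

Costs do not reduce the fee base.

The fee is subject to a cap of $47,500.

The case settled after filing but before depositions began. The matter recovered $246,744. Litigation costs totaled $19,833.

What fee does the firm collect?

$47,500.00

Fee base is the gross recovery, $246,744; costs are reimbursed separately.
The matter settled after filing but before depositions began, so the 27.5% rate applies.
$246,744 × 27.5% = $67,854.60
$67,854.60 exceeds the $47,500 cap, so the fee is capped at $47,500.00.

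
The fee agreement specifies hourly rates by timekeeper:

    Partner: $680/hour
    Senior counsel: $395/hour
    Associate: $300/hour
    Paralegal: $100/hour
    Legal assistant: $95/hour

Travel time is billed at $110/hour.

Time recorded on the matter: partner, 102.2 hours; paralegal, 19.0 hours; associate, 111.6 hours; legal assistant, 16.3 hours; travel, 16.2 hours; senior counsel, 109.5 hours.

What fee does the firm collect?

$151,459.00

Partner: 102.2 × $680 = $69,496.00
Senior counsel: 109.5 × $395 = $43,252.50
Associate: 111.6 × $300 = $33,480.00
Paralegal: 19.0 × $100 = $1,900.00
Legal assistant: 16.3 × $95 = $1,548.50
Subtotal: $69,496.00 + $43,252.50 + $33,480.00 + $1,900.00 + $1,548.50 = $149,677.00
Travel: 16.2 × $110 = $1,782.00
Total: $149,677.00 + $1,782.00 = $151,459.00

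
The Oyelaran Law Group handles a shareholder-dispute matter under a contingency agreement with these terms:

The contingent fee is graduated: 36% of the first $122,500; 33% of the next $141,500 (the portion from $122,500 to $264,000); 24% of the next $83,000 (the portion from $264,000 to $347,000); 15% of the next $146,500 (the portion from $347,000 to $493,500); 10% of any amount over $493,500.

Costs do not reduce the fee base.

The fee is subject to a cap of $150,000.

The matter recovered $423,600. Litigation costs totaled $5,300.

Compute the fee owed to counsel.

Fee base is the gross recovery, $423,600; costs are reimbursed separately.
First $122,500 at 36% = $44,100.00
Next $141,500 at 33% = $46,695.00
Next $83,000 at 24% = $19,920.00
Remaining $76,600 at 15% = $11,490.00
Fee: $44,100.00 + $46,695.00 + $19,920.00 + $11,490.00 = $122,205.00
$122,205.00 is under the $150,000 cap.

$122,205.00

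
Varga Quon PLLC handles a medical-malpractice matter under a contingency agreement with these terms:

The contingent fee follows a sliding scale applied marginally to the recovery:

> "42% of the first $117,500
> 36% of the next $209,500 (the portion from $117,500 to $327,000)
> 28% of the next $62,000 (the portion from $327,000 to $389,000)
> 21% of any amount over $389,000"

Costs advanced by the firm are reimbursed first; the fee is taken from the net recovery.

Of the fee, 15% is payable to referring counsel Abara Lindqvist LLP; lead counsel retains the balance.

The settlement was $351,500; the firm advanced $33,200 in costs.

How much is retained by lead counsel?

Fee base (net of costs): $351,500 − $33,200 = $318,300
First $117,500 at 42% = $49,350.00
Remaining $200,800 at 36% = $72,288.00
Fee: $49,350.00 + $72,288.00 = $121,638.00
Referral share: 15% of $121,638.00 = $18,245.70; lead counsel retains $121,638.00 − $18,245.70 = $103,392.30.

$103,392.30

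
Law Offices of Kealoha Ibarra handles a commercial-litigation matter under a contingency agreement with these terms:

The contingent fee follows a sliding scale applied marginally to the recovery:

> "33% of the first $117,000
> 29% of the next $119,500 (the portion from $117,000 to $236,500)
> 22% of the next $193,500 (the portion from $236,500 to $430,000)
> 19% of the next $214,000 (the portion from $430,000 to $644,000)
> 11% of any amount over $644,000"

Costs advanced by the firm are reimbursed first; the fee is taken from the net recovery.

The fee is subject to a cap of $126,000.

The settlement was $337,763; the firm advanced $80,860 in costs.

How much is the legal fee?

$77,753.66

Fee base (net of costs): $337,763 − $80,860 = $256,903
First $117,000 at 33% = $38,610.00
Next $119,500 at 29% = $34,655.00
Remaining $20,403 at 22% = $4,488.66
Fee: $38,610.00 + $34,655.00 + $4,488.66 = $77,753.66
$77,753.66 is under the $126,000 cap.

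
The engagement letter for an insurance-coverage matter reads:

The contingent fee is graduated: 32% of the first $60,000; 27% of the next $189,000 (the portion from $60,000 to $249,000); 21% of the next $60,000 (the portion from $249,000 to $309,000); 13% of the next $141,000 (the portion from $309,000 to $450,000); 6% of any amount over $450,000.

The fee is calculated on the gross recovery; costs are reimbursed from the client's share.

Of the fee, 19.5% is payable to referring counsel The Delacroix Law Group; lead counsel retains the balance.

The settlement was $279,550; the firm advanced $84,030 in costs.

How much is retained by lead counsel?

Fee base is the gross recovery, $279,550; costs are reimbursed separately.
First $60,000 at 32% = $19,200.00
Next $189,000 at 27% = $51,030.00
Remaining $30,550 at 21% = $6,415.50
Fee: $19,200.00 + $51,030.00 + $6,415.50 = $76,645.50
Referral share: 19.5% of $76,645.50 = $14,945.87; lead counsel retains $76,645.50 − $14,945.87 = $61,699.63.

$61,699.63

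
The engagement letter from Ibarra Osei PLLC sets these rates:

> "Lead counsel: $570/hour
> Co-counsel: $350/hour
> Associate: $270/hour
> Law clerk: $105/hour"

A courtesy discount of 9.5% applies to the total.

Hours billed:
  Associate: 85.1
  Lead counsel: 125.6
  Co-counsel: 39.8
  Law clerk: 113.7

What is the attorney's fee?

Lead counsel: 125.6 × $570 = $71,592.00
Co-counsel: 39.8 × $350 = $13,930.00
Associate: 85.1 × $270 = $22,977.00
Law clerk: 113.7 × $105 = $11,938.50
Subtotal: $120,437.50
Less 9.5% discount: −$11,441.56
Total: $120,437.50 − $11,441.56 = $108,995.94

$108,995.94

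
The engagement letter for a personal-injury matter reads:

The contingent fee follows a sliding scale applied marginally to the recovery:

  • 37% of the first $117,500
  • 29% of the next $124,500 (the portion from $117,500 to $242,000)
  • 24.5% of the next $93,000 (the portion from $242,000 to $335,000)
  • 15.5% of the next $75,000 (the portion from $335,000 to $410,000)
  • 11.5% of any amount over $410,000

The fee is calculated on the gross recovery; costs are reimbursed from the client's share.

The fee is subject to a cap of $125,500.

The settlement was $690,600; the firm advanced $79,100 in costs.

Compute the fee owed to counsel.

$125,500.00

Fee base is the gross recovery, $690,600; costs are reimbursed separately.
First $117,500 at 37% = $43,475.00
Next $124,500 at 29% = $36,105.00
Next $93,000 at 24.5% = $22,785.00
Next $75,000 at 15.5% = $11,625.00
Remaining $280,600 at 11.5% = $32,269.00
Fee: $43,475.00 + $36,105.00 + $22,785.00 + $11,625.00 + $32,269.00 = $146,259.00
$146,259.00 exceeds the $125,500 cap, so the fee is capped at $125,500.00.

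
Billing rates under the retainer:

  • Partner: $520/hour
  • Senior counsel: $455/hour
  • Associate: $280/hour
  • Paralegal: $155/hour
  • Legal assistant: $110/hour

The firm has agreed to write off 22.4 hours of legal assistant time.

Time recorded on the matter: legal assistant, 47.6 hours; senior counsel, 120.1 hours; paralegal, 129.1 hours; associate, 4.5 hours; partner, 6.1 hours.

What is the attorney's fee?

Partner: 6.1 × $520 = $3,172.00
Senior counsel: 120.1 × $455 = $54,645.50
Associate: 4.5 × $280 = $1,260.00
Paralegal: 129.1 × $155 = $20,010.50
Legal assistant: 47.6 × $110 = $5,236.00
Subtotal: $84,324.00
Write-off: 22.4 × $110 = $2,464.00
Total: $84,324.00 − $2,464.00 = $81,860.00

$81,860.00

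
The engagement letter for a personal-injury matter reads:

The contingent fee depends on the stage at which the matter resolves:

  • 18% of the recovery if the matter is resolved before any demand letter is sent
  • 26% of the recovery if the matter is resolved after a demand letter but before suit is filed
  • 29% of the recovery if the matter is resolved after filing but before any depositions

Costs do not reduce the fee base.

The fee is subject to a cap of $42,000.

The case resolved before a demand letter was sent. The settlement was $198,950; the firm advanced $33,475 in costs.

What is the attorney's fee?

$35,811.00

Fee base is the gross recovery, $198,950; costs are reimbursed separately.
The matter resolved before a demand letter was sent, so the 18% rate applies.
$198,950 × 18% = $35,811.00
$35,811.00 is under the $42,000 cap.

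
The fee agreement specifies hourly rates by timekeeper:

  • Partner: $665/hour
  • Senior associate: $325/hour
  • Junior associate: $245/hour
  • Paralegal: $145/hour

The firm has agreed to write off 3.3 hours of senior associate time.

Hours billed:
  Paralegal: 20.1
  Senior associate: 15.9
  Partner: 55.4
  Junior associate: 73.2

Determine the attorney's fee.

$61,784.50

Partner: 55.4 × $665 = $36,841.00
Senior associate: 15.9 × $325 = $5,167.50
Junior associate: 73.2 × $245 = $17,934.00
Paralegal: 20.1 × $145 = $2,914.50
Subtotal: $62,857.00
Write-off: 3.3 × $325 = $1,072.50
Total: $62,857.00 − $1,072.50 = $61,784.50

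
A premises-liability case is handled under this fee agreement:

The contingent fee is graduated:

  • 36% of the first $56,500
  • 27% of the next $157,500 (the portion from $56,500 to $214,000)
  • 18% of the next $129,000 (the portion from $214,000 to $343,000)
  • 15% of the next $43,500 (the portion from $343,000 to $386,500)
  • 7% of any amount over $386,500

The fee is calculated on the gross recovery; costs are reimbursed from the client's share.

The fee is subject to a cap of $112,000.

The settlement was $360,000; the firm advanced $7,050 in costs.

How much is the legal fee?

$88,635.00

Fee base is the gross recovery, $360,000; costs are reimbursed separately.
First $56,500 at 36% = $20,340.00
Next $157,500 at 27% = $42,525.00
Next $129,000 at 18% = $23,220.00
Remaining $17,000 at 15% = $2,550.00
Fee: $20,340.00 + $42,525.00 + $23,220.00 + $2,550.00 = $88,635.00
$88,635.00 is under the $112,000 cap.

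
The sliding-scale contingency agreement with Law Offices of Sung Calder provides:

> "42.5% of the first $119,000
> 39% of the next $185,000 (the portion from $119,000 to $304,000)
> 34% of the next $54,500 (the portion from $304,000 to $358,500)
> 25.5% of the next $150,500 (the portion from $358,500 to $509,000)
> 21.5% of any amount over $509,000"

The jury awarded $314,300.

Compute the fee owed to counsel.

$126,227.00

First $119,000 at 42.5% = $50,575.00
Next $185,000 at 39% = $72,150.00
Remaining $10,300 at 34% = $3,502.00
Fee: $50,575.00 + $72,150.00 + $3,502.00 = $126,227.00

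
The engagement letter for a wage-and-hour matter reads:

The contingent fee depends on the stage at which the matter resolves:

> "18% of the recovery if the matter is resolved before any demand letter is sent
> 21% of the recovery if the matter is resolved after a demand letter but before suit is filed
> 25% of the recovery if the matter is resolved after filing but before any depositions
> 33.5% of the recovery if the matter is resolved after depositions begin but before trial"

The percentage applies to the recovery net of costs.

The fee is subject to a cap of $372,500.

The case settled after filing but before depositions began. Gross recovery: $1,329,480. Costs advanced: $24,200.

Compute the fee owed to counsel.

Fee base (net of costs): $1,329,480 − $24,200 = $1,305,280
The matter settled after filing but before depositions began, so the 25% rate applies.
$1,305,280 × 25% = $326,320.00
$326,320.00 is under the $372,500 cap.

$326,320.00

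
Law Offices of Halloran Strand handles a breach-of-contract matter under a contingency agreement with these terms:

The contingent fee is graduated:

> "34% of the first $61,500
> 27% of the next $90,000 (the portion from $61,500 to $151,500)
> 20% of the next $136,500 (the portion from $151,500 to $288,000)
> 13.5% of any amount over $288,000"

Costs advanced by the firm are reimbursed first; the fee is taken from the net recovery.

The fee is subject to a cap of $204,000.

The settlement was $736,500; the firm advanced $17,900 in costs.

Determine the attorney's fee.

Fee base (net of costs): $736,500 − $17,900 = $718,600
First $61,500 at 34% = $20,910.00
Next $90,000 at 27% = $24,300.00
Next $136,500 at 20% = $27,300.00
Remaining $430,600 at 13.5% = $58,131.00
Fee: $20,910.00 + $24,300.00 + $27,300.00 + $58,131.00 = $130,641.00
$130,641.00 is under the $204,000 cap.

$130,641.00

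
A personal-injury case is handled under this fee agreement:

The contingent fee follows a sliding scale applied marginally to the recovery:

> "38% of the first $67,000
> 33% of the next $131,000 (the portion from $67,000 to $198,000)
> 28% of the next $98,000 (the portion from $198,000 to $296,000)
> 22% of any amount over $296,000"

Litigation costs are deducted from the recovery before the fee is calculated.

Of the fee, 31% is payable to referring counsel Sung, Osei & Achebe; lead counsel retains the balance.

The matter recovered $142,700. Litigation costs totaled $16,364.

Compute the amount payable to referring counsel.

$13,962.67

Fee base (net of costs): $142,700 − $16,364 = $126,336
First $67,000 at 38% = $25,460.00
Remaining $59,336 at 33% = $19,580.88
Fee: $25,460.00 + $19,580.88 = $45,040.88
Referral share: 31% of $45,040.88 = $13,962.67; lead counsel retains $45,040.88 − $13,962.67 = $31,078.21.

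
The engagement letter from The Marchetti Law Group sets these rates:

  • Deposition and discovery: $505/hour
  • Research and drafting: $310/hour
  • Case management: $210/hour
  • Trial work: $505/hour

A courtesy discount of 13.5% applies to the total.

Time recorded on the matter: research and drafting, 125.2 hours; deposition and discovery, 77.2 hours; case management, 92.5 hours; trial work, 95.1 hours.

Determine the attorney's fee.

$125,639.95

Deposition and discovery: 77.2 × $505 = $38,986.00
Research and drafting: 125.2 × $310 = $38,812.00
Case management: 92.5 × $210 = $19,425.00
Trial work: 95.1 × $505 = $48,025.50
Subtotal: $145,248.50
Less 13.5% discount: −$19,608.55
Total: $145,248.50 − $19,608.55 = $125,639.95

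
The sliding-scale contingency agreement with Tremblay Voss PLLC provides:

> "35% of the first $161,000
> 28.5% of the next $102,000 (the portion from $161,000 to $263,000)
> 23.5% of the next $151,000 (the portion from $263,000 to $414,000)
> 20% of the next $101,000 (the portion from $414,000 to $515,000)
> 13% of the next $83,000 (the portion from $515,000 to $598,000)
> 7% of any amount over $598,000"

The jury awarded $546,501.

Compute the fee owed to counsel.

$145,200.13

First $161,000 at 35% = $56,350.00
Next $102,000 at 28.5% = $29,070.00
Next $151,000 at 23.5% = $35,485.00
Next $101,000 at 20% = $20,200.00
Remaining $31,501 at 13% = $4,095.13
Fee: $56,350.00 + $29,070.00 + $35,485.00 + $20,200.00 + $4,095.13 = $145,200.13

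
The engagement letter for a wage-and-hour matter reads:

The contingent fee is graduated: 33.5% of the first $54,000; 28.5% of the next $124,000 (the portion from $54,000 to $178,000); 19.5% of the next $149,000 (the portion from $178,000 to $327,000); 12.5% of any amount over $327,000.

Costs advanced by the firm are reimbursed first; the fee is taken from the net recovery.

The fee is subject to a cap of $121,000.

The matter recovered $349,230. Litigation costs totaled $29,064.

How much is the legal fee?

$81,152.37

Fee base (net of costs): $349,230 − $29,064 = $320,166
First $54,000 at 33.5% = $18,090.00
Next $124,000 at 28.5% = $35,340.00
Remaining $142,166 at 19.5% = $27,722.37
Fee: $18,090.00 + $35,340.00 + $27,722.37 = $81,152.37
$81,152.37 is under the $121,000 cap.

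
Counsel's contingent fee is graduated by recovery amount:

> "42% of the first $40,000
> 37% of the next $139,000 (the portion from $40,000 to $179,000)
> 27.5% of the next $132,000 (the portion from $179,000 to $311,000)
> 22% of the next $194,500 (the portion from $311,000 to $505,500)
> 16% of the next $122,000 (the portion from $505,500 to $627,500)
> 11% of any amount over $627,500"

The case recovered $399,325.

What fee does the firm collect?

First $40,000 at 42% = $16,800.00
Next $139,000 at 37% = $51,430.00
Next $132,000 at 27.5% = $36,300.00
Remaining $88,325 at 22% = $19,431.50
Fee: $16,800.00 + $51,430.00 + $36,300.00 + $19,431.50 = $123,961.50

$123,961.50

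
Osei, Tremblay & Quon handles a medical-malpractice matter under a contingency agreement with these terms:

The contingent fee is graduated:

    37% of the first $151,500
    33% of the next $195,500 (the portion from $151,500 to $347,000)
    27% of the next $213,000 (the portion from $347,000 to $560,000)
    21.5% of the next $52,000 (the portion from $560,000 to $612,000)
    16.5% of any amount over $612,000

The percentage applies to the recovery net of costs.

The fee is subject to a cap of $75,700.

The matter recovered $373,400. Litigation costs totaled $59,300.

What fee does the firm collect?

$75,700.00

Fee base (net of costs): $373,400 − $59,300 = $314,100
First $151,500 at 37% = $56,055.00
Remaining $162,600 at 33% = $53,658.00
Fee: $56,055.00 + $53,658.00 = $109,713.00
$109,713.00 exceeds the $75,700 cap, so the fee is capped at $75,700.00.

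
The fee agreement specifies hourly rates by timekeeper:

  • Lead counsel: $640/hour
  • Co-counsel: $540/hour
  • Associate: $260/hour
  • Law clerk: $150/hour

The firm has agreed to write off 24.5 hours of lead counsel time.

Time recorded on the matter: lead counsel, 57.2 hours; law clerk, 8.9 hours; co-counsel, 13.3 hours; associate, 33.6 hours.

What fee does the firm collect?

$38,181.00

Lead counsel: 57.2 × $640 = $36,608.00
Co-counsel: 13.3 × $540 = $7,182.00
Associate: 33.6 × $260 = $8,736.00
Law clerk: 8.9 × $150 = $1,335.00
Subtotal: $53,861.00
Write-off: 24.5 × $640 = $15,680.00
Total: $53,861.00 − $15,680.00 = $38,181.00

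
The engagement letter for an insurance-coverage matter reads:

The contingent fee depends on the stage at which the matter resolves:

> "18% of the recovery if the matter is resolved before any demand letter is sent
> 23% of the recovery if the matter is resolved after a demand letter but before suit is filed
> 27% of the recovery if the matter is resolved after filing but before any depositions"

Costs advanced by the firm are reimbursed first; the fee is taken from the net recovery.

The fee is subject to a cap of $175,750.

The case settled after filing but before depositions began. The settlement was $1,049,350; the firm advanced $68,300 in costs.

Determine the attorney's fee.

Fee base (net of costs): $1,049,350 − $68,300 = $981,050
The matter settled after filing but before depositions began, so the 27% rate applies.
$981,050 × 27% = $264,883.50
$264,883.50 exceeds the $175,750 cap, so the fee is capped at $175,750.00.

$175,750.00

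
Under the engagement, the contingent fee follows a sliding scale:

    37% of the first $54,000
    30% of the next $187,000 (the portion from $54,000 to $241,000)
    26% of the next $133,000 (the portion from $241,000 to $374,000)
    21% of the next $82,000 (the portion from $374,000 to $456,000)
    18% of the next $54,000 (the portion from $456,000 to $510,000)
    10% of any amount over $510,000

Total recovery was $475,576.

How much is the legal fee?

$131,403.68

First $54,000 at 37% = $19,980.00
Next $187,000 at 30% = $56,100.00
Next $133,000 at 26% = $34,580.00
Next $82,000 at 21% = $17,220.00
Remaining $19,576 at 18% = $3,523.68
Fee: $19,980.00 + $56,100.00 + $34,580.00 + $17,220.00 + $3,523.68 = $131,403.68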